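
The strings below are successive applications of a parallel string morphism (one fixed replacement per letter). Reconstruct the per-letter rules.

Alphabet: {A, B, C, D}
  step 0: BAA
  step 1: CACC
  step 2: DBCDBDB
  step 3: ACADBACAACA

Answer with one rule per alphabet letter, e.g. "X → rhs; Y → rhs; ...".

A->C, B->CA, C->DB, D->A

  step 2 ⇒ step 3: DBCDBDB ⇒ A·CA·DB·A·CA·A·CA
    B ↦ CA
    C ↦ DB
    D ↦ A
  step 0 ⇒ step 1: BAA ⇒ CA·C·C
    A ↦ C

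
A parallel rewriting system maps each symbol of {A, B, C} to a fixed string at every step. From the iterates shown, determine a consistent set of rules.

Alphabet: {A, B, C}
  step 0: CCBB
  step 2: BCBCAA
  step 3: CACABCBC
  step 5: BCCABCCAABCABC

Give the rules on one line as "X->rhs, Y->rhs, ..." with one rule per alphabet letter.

A->BC, B->C, C->A

  step 2 ⇒ step 3: BCBCAA ⇒ C·A·C·A·BC·BC
    A ↦ BC
    B ↦ C
    C ↦ A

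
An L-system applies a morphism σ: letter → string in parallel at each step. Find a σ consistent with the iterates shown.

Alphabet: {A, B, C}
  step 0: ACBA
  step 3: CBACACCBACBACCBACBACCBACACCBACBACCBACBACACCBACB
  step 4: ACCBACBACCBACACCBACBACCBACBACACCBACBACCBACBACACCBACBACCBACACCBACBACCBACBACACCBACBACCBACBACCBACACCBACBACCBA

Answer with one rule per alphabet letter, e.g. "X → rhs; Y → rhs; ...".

A->CB, B->CBA, C->AC

  step 3 ⇒ step 4: CBACACCBACBACCBACBACCBACACCBACBACCBACBACACCBACB ⇒ AC·CBA·CB·AC·CB·AC·AC·CBA·CB·AC·CBA·CB·AC·AC·CBA·CB·AC·CBA·CB·AC·AC·CBA·CB·AC·CB·AC·AC·CBA·CB·AC·CBA·CB·AC·AC·CBA·CB·AC·CBA·CB·AC·CB·AC·AC·CBA·CB·AC·CBA
    A ↦ CB
    B ↦ CBA
    C ↦ AC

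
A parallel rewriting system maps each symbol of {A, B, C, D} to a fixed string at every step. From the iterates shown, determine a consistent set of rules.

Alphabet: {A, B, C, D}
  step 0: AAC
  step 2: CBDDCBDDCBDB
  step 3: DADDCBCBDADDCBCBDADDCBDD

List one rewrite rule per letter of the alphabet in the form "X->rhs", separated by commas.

  step 2 ⇒ step 3: CBDDCBDDCBDB ⇒ DA·DD·CB·CB·DA·DD·CB·CB·DA·DD·CB·DD
    B ↦ DD
    C ↦ DA
    D ↦ CB
    A ↦ DB  (constrained at step 0)

A->DB, B->DD, C->DA, D->CB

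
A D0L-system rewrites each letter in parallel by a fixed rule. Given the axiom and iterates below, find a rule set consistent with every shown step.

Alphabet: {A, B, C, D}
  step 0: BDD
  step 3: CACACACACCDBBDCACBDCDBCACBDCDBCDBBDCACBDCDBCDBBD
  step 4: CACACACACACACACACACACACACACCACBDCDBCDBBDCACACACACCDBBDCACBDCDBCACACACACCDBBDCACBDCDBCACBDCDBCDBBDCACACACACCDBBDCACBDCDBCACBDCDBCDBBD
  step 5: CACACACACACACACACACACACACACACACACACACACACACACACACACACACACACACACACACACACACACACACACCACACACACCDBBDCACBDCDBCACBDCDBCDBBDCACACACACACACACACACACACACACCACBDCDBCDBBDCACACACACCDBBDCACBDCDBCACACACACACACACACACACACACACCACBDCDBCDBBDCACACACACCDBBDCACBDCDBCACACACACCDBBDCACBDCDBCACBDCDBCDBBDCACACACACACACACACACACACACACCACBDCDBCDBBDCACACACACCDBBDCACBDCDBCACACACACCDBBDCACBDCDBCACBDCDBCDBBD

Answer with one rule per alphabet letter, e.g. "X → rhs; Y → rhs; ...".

  step 4 ⇒ step 5: CACACACACACACACACACACACACACCACBDCDBCDBBDCACACACACCDBBDCACBDCDBCACACACACCDBBDCACBDCDBCACBDCDBCDBBDCACACACACCDBBDCACBDCDBCACBDCDBCDBBD ⇒ CAC·ACA·CAC·ACA·CAC·ACA·CAC·ACA·CAC·ACA·CAC·ACA·CAC·ACA·CAC·ACA·CAC·ACA·CAC·ACA·CAC·ACA·CAC·ACA·CAC·ACA·CAC·CAC·ACA·CAC·CDB·BD·CAC·BD·CDB·CAC·BD·CDB·CDB·BD·CAC·ACA·CAC·ACA·CAC·ACA·CAC·ACA·CAC·CAC·BD·CDB·CDB·BD·CAC·ACA·CAC·CDB·BD·CAC·BD·CDB·CAC·ACA·CAC·ACA·CAC·ACA·CAC·ACA·CAC·CAC·BD·CDB·CDB·BD·CAC·ACA·CAC·CDB·BD·CAC·BD·CDB·CAC·ACA·CAC·CDB·BD·CAC·BD·CDB·CAC·BD·CDB·CDB·BD·CAC·ACA·CAC·ACA·CAC·ACA·CAC·ACA·CAC·CAC·BD·CDB·CDB·BD·CAC·ACA·CAC·CDB·BD·CAC·BD·CDB·CAC·ACA·CAC·CDB·BD·CAC·BD·CDB·CAC·BD·CDB·CDB·BD
    A ↦ ACA
    B ↦ CDB
    C ↦ CAC
    D ↦ BD

A->ACA, B->CDB, C->CAC, D->BD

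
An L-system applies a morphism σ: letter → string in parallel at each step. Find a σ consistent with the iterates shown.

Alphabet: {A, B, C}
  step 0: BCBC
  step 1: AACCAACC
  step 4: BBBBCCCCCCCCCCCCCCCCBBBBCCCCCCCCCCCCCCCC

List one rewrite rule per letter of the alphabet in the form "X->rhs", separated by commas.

A->B, B->AA, C->CC

  step 0 ⇒ step 1: BCBC ⇒ AA·CC·AA·CC
    B ↦ AA
    C ↦ CC
    A ↦ B  (constrained at step 1)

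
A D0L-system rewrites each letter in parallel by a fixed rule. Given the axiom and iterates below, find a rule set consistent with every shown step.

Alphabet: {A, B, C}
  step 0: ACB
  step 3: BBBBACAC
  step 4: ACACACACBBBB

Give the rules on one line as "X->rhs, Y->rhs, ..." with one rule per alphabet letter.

  step 3 ⇒ step 4: BBBBACAC ⇒ AC·AC·AC·AC·B·B·B·B
    A ↦ B
    B ↦ AC
    C ↦ B

A->B, B->AC, C->B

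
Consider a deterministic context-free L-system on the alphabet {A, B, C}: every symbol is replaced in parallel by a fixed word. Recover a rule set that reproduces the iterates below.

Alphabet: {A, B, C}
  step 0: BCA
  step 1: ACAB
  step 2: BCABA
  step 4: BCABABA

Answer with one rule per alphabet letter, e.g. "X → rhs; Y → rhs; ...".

A->B, B->A, C->CA

  step 1 ⇒ step 2: ACAB ⇒ B·CA·B·A
    A ↦ B
    B ↦ A
    C ↦ CA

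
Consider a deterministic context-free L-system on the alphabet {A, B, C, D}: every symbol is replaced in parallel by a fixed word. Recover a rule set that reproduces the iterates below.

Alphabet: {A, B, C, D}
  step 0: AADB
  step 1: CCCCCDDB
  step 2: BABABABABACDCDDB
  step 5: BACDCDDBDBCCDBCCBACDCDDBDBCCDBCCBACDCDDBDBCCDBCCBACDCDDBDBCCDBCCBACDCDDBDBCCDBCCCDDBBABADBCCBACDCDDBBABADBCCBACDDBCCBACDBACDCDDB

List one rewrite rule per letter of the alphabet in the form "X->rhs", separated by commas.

A->CC, B->DB, C->BA, D->CD

  step 1 ⇒ step 2: CCCCCDDB ⇒ BA·BA·BA·BA·BA·CD·CD·DB
    B ↦ DB
    C ↦ BA
    D ↦ CD
  step 0 ⇒ step 1: AADB ⇒ CC·CC·CD·DB
    A ↦ CC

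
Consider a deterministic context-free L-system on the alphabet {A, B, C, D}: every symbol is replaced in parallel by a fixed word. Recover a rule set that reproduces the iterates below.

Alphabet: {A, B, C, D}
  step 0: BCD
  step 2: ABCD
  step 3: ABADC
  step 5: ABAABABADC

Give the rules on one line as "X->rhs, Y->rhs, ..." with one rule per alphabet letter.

  step 2 ⇒ step 3: ABCD ⇒ AB·A·D·C
    A ↦ AB
    B ↦ A
    C ↦ D
    D ↦ C

A->AB, B->A, C->D, D->C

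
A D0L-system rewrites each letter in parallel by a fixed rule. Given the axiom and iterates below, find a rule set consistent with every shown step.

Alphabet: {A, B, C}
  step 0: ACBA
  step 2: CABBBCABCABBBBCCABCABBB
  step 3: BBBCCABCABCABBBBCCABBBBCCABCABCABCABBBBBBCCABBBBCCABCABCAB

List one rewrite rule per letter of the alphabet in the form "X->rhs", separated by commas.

  step 2 ⇒ step 3: CABBBCABCABBBBCCABCABBB ⇒ BB·BC·CAB·CAB·CAB·BB·BC·CAB·BB·BC·CAB·CAB·CAB·CAB·BB·BB·BC·CAB·BB·BC·CAB·CAB·CAB
    A ↦ BC
    B ↦ CAB
    C ↦ BB

A->BC, B->CAB, C->BB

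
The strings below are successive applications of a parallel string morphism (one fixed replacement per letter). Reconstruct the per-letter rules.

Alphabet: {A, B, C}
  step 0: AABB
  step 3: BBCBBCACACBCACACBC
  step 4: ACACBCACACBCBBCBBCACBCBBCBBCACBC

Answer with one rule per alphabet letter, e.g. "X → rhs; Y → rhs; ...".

  step 3 ⇒ step 4: BBCBBCACACBCACACBC ⇒ AC·AC·BC·AC·AC·BC·B·BC·B·BC·AC·BC·B·BC·B·BC·AC·BC
    A ↦ B
    B ↦ AC
    C ↦ BC

A->B, B->AC, C->BC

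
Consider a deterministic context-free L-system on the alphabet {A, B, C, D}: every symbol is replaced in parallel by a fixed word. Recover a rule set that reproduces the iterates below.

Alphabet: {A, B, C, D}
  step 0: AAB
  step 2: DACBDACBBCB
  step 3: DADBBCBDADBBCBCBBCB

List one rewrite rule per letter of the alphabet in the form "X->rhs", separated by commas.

  step 2 ⇒ step 3: DACBDACBBCB ⇒ DA·DB·B·CB·DA·DB·B·CB·CB·B·CB
    A ↦ DB
    B ↦ CB
    C ↦ B
    D ↦ DA

A->DB, B->CB, C->B, D->DA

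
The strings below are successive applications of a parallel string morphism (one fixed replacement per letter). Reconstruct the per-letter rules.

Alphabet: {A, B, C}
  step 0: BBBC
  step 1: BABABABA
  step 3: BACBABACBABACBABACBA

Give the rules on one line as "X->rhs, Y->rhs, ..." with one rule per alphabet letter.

  step 0 ⇒ step 1: BBBC ⇒ BA·BA·BA·BA
    B ↦ BA
    C ↦ BA
    A ↦ C  (constrained at step 1)

A->C, B->BA, C->BA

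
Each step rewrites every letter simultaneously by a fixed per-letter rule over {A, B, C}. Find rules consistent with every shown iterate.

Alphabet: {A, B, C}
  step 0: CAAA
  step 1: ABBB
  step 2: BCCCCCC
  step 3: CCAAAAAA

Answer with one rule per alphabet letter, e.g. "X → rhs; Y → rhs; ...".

  step 2 ⇒ step 3: BCCCCCC ⇒ CC·A·A·A·A·A·A
    B ↦ CC
    C ↦ A
  step 0 ⇒ step 1: CAAA ⇒ A·B·B·B
    A ↦ B

A->B, B->CC, C->A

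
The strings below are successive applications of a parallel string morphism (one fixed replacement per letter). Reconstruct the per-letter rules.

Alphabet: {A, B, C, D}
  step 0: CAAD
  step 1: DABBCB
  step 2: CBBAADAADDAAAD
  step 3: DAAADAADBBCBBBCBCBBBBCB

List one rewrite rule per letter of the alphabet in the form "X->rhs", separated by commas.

  step 2 ⇒ step 3: CBBAADAADDAAAD ⇒ DA·AAD·AAD·B·B·CB·B·B·CB·CB·B·B·B·CB
    A ↦ B
    B ↦ AAD
    C ↦ DA
    D ↦ CB

A->B, B->AAD, C->DA, D->CB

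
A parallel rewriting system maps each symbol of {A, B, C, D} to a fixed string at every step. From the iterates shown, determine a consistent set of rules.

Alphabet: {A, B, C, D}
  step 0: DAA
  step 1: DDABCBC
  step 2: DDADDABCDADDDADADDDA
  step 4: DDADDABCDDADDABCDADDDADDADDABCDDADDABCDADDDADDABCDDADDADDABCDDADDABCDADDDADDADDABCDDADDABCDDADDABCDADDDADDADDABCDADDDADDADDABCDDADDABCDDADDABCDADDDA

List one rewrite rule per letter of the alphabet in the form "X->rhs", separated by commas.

  step 1 ⇒ step 2: DDABCBC ⇒ DDA·DDA·BC·DAD·DDA·DAD·DDA
    A ↦ BC
    B ↦ DAD
    C ↦ DDA
    D ↦ DDA

A->BC, B->DAD, C->DDA, D->DDA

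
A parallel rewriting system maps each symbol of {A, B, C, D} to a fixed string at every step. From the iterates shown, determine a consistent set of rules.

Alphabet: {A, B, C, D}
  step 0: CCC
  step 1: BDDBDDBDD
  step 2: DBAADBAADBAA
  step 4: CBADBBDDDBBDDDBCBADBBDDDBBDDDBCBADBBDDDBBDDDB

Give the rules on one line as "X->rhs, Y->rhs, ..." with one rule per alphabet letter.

A->CB, B->DB, C->BDD, D->A

  step 1 ⇒ step 2: BDDBDDBDD ⇒ DB·A·A·DB·A·A·DB·A·A
    B ↦ DB
    D ↦ A
    A ↦ CB  (constrained at step 2)
  step 0 ⇒ step 1: CCC ⇒ BDD·BDD·BDD
    C ↦ BDD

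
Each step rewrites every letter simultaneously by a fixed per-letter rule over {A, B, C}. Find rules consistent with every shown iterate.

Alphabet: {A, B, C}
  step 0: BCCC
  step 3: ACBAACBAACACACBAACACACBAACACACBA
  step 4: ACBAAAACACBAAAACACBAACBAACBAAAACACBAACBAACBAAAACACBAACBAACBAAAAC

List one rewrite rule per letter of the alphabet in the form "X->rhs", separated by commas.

  step 3 ⇒ step 4: ACBAACBAACACACBAACACACBAACACACBA ⇒ AC·BA·AA·AC·AC·BA·AA·AC·AC·BA·AC·BA·AC·BA·AA·AC·AC·BA·AC·BA·AC·BA·AA·AC·AC·BA·AC·BA·AC·BA·AA·AC
    A ↦ AC
    B ↦ AA
    C ↦ BA

A->AC, B->AA, C->BA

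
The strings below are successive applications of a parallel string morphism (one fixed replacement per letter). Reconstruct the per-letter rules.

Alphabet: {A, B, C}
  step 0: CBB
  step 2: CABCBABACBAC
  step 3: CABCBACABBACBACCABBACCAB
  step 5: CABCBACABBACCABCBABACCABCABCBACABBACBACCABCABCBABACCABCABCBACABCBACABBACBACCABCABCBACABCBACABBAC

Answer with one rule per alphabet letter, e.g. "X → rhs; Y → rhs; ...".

  step 2 ⇒ step 3: CABCBABACBAC ⇒ CAB·C·BA·CAB·BA·C·BA·C·CAB·BA·C·CAB
    A ↦ C
    B ↦ BA
    C ↦ CAB

A->C, B->BA, C->CAB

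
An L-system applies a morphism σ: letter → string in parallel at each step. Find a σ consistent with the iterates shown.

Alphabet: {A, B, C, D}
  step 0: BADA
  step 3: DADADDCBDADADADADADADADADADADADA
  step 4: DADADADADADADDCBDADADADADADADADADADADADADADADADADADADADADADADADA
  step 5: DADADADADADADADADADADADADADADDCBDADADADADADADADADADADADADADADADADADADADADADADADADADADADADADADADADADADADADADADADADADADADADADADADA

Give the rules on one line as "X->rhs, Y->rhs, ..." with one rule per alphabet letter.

  step 4 ⇒ step 5: DADADADADADADDCBDADADADADADADADADADADADADADADADADADADADADADADADA ⇒ DA·DA·DA·DA·DA·DA·DA·DA·DA·DA·DA·DA·DA·DA·DD·CB·DA·DA·DA·DA·DA·DA·DA·DA·DA·DA·DA·DA·DA·DA·DA·DA·DA·DA·DA·DA·DA·DA·DA·DA·DA·DA·DA·DA·DA·DA·DA·DA·DA·DA·DA·DA·DA·DA·DA·DA·DA·DA·DA·DA·DA·DA·DA·DA
    A ↦ DA
    B ↦ CB
    C ↦ DD
    D ↦ DA

A->DA, B->CB, C->DD, D->DA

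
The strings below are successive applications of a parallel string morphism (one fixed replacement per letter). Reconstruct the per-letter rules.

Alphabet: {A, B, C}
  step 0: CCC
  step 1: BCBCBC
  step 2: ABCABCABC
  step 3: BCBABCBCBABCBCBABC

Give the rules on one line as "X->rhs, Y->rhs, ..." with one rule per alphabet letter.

  step 2 ⇒ step 3: ABCABCABC ⇒ BCB·A·BC·BCB·A·BC·BCB·A·BC
    A ↦ BCB
    B ↦ A
    C ↦ BC

A->BCB, B->A, C->BC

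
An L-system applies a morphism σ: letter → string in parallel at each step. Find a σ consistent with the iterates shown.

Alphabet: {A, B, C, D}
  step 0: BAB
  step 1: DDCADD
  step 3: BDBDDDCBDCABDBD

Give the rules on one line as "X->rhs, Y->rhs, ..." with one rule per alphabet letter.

  step 0 ⇒ step 1: BAB ⇒ DD·CA·DD
    A ↦ CA
    B ↦ DD
    C ↦ BD  (constrained at step 1)
    D ↦ C  (constrained at step 1)

A->CA, B->DD, C->BD, D->C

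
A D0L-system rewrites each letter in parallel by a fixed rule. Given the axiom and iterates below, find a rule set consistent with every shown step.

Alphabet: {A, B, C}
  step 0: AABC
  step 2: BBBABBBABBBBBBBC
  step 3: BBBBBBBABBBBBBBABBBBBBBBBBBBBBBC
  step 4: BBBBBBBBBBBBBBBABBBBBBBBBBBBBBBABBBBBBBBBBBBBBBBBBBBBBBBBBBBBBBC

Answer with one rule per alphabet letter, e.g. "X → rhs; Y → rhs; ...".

  step 3 ⇒ step 4: BBBBBBBABBBBBBBABBBBBBBBBBBBBBBC ⇒ BB·BB·BB·BB·BB·BB·BB·BA·BB·BB·BB·BB·BB·BB·BB·BA·BB·BB·BB·BB·BB·BB·BB·BB·BB·BB·BB·BB·BB·BB·BB·BC
    A ↦ BA
    B ↦ BB
    C ↦ BC

A->BA, B->BB, C->BC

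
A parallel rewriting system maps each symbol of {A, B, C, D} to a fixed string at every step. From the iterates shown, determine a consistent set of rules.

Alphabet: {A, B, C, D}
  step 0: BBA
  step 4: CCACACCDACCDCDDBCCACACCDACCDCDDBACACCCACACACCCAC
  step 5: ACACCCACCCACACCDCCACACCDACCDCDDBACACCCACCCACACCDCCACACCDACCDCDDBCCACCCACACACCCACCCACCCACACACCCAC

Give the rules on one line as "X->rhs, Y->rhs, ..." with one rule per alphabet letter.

  step 4 ⇒ step 5: CCACACCDACCDCDDBCCACACCDACCDCDDBACACCCACACACCCAC ⇒ AC·AC·CC·AC·CC·AC·AC·CD·CC·AC·AC·CD·AC·CD·CD·DB·AC·AC·CC·AC·CC·AC·AC·CD·CC·AC·AC·CD·AC·CD·CD·DB·CC·AC·CC·AC·AC·AC·CC·AC·CC·AC·CC·AC·AC·AC·CC·AC
    A ↦ CC
    B ↦ DB
    C ↦ AC
    D ↦ CD

A->CC, B->DB, C->AC, D->CD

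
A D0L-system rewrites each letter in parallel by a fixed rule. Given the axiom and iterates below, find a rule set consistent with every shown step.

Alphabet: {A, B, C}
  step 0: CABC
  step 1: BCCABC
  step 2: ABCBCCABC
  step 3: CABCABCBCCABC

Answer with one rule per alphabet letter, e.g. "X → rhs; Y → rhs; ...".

A->C, B->A, C->BC

  step 2 ⇒ step 3: ABCBCCABC ⇒ C·A·BC·A·BC·BC·C·A·BC
    A ↦ C
    B ↦ A
    C ↦ BC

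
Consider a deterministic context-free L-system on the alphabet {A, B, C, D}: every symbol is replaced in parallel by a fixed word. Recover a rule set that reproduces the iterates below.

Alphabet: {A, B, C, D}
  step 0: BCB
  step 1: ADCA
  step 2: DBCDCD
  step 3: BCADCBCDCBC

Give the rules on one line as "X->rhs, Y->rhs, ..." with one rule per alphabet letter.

  step 2 ⇒ step 3: DBCDCD ⇒ BC·A·DC·BC·DC·BC
    B ↦ A
    C ↦ DC
    D ↦ BC
  step 1 ⇒ step 2: ADCA ⇒ D·BC·DC·D
    A ↦ D

A->D, B->A, C->DC, D->BC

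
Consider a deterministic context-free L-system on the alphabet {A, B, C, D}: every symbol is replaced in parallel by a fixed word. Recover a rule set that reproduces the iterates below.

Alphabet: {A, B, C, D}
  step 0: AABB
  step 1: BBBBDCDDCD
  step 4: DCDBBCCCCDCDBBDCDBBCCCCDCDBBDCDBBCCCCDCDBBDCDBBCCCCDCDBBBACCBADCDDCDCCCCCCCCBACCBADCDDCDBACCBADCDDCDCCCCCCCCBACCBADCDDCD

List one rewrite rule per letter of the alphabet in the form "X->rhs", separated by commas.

A->BB, B->DCD, C->CC, D->BA

  step 0 ⇒ step 1: AABB ⇒ BB·BB·DCD·DCD
    A ↦ BB
    B ↦ DCD
    C ↦ CC  (constrained at step 1)
    D ↦ BA  (constrained at step 1)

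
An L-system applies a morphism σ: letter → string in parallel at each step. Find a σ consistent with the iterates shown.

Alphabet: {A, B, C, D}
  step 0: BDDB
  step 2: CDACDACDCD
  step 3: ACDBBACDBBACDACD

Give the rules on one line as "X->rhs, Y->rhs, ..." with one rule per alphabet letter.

  step 2 ⇒ step 3: CDACDACDCD ⇒ A·CD·BB·A·CD·BB·A·CD·A·CD
    A ↦ BB
    C ↦ A
    D ↦ CD
    B ↦ D  (constrained at step 0)

A->BB, B->D, C->A, D->CD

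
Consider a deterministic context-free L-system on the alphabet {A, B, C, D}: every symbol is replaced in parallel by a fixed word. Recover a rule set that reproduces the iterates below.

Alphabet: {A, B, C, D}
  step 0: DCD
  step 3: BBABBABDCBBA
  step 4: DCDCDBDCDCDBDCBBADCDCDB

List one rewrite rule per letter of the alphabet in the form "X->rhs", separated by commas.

A->DB, B->DC, C->BA, D->B

  step 3 ⇒ step 4: BBABBABDCBBA ⇒ DC·DC·DB·DC·DC·DB·DC·B·BA·DC·DC·DB
    A ↦ DB
    B ↦ DC
    C ↦ BA
    D ↦ B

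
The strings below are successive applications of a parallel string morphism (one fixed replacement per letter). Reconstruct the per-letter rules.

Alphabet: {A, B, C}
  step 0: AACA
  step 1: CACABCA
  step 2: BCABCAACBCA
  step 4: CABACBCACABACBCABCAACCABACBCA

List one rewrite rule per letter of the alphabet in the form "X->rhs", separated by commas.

  step 1 ⇒ step 2: CACABCA ⇒ B·CA·B·CA·AC·B·CA
    A ↦ CA
    B ↦ AC
    C ↦ B

A->CA, B->AC, C->B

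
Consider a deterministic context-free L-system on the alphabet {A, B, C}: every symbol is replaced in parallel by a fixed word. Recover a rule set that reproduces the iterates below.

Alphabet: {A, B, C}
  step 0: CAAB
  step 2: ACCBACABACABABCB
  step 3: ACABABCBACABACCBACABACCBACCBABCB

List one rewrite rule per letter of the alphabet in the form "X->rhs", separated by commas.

A->AC, B->CB, C->AB

  step 2 ⇒ step 3: ACCBACABACABABCB ⇒ AC·AB·AB·CB·AC·AB·AC·CB·AC·AB·AC·CB·AC·CB·AB·CB
    A ↦ AC
    B ↦ CB
    C ↦ AB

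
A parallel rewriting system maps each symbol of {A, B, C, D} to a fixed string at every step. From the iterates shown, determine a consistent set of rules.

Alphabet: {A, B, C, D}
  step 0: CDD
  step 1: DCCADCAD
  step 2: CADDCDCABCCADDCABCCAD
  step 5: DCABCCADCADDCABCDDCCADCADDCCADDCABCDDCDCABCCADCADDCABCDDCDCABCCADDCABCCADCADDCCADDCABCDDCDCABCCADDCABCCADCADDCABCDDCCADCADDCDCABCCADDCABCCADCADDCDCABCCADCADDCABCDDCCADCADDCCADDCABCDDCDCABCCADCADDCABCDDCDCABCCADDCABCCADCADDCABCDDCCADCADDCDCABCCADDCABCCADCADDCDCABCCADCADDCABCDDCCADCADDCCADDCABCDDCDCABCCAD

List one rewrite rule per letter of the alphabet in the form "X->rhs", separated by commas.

  step 1 ⇒ step 2: DCCADCAD ⇒ CAD·DC·DC·ABC·CAD·DC·ABC·CAD
    A ↦ ABC
    C ↦ DC
    D ↦ CAD
    B ↦ D  (constrained at step 2)

A->ABC, B->D, C->DC, D->CAD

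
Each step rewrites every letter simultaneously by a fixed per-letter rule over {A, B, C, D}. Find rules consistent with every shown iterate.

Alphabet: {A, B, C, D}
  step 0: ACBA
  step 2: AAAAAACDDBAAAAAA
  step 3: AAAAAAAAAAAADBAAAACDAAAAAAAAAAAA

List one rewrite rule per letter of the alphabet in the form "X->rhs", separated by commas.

A->AA, B->CD, C->DB, D->AA

  step 2 ⇒ step 3: AAAAAACDDBAAAAAA ⇒ AA·AA·AA·AA·AA·AA·DB·AA·AA·CD·AA·AA·AA·AA·AA·AA
    A ↦ AA
    B ↦ CD
    C ↦ DB
    D ↦ AA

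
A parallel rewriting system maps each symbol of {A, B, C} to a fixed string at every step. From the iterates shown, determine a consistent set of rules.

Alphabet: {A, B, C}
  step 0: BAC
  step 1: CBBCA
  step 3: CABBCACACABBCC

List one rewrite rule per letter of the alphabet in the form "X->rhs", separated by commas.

A->BB, B->C, C->CA

  step 0 ⇒ step 1: BAC ⇒ C·BB·CA
    A ↦ BB
    B ↦ C
    C ↦ CA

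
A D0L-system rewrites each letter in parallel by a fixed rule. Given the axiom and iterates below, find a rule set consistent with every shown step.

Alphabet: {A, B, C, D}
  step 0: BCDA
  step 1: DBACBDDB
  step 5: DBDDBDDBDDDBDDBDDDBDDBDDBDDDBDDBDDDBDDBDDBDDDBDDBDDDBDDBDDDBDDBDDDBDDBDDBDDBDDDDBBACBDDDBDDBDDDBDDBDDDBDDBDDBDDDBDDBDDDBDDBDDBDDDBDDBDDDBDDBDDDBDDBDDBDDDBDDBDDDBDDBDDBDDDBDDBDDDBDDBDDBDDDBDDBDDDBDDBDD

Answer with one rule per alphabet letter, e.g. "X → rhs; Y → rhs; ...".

A->B, B->D, C->BAC, D->BDD

  step 0 ⇒ step 1: BCDA ⇒ D·BAC·BDD·B
    A ↦ B
    B ↦ D
    C ↦ BAC
    D ↦ BDD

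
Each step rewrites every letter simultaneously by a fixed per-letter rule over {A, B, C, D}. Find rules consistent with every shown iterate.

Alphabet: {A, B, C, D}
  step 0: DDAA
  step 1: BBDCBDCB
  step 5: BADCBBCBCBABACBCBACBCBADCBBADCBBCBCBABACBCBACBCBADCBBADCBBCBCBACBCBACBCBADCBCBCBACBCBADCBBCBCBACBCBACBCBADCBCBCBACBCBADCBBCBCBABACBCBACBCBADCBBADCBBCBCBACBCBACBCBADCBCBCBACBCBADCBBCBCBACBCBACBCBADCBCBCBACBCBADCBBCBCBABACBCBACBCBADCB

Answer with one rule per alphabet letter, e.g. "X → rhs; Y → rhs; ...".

  step 0 ⇒ step 1: DDAA ⇒ B·B·DCB·DCB
    A ↦ DCB
    D ↦ B
    B ↦ BA  (constrained at step 1)
    C ↦ CBC  (constrained at step 1)

A->DCB, B->BA, C->CBC, D->B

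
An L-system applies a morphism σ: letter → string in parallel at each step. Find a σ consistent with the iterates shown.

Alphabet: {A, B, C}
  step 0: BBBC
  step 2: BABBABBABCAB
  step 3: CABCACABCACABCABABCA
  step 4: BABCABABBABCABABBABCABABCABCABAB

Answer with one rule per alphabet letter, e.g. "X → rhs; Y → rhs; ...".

A->B, B->CA, C->BA

  step 3 ⇒ step 4: CABCACABCACABCABABCA ⇒ BA·B·CA·BA·B·BA·B·CA·BA·B·BA·B·CA·BA·B·CA·B·CA·BA·B
    A ↦ B
    B ↦ CA
    C ↦ BA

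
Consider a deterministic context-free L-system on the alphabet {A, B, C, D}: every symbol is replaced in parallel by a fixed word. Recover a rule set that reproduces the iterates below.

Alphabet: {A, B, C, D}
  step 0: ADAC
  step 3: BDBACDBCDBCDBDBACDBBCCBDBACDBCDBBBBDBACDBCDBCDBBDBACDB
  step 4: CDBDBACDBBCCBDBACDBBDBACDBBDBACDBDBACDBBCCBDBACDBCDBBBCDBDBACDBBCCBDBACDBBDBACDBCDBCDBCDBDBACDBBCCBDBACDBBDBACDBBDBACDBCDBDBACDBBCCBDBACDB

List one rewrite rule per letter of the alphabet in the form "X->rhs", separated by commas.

  step 3 ⇒ step 4: BDBACDBCDBCDBDBACDBBCCBDBACDBCDBBBBDBACDBCDBCDBBDBACDB ⇒ CDB·DBA·CDB·BCC·B·DBA·CDB·B·DBA·CDB·B·DBA·CDB·DBA·CDB·BCC·B·DBA·CDB·CDB·B·B·CDB·DBA·CDB·BCC·B·DBA·CDB·B·DBA·CDB·CDB·CDB·CDB·DBA·CDB·BCC·B·DBA·CDB·B·DBA·CDB·B·DBA·CDB·CDB·DBA·CDB·BCC·B·DBA·CDB
    A ↦ BCC
    B ↦ CDB
    C ↦ B
    D ↦ DBA

A->BCC, B->CDB, C->B, D->DBA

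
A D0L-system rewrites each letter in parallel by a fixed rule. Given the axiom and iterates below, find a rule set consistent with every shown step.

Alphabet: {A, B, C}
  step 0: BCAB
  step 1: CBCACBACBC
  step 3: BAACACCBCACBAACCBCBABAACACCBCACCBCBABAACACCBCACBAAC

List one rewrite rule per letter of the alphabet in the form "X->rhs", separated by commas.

A->BA, B->CBC, C->AC

  step 0 ⇒ step 1: BCAB ⇒ CBC·AC·BA·CBC
    A ↦ BA
    B ↦ CBC
    C ↦ AC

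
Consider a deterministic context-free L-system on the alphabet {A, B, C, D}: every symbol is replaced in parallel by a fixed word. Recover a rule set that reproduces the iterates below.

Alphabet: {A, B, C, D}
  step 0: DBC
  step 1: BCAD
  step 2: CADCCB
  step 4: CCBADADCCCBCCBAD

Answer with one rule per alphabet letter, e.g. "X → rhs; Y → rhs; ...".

  step 1 ⇒ step 2: BCAD ⇒ C·AD·CC·B
    A ↦ CC
    B ↦ C
    C ↦ AD
    D ↦ B

A->CC, B->C, C->AD, D->B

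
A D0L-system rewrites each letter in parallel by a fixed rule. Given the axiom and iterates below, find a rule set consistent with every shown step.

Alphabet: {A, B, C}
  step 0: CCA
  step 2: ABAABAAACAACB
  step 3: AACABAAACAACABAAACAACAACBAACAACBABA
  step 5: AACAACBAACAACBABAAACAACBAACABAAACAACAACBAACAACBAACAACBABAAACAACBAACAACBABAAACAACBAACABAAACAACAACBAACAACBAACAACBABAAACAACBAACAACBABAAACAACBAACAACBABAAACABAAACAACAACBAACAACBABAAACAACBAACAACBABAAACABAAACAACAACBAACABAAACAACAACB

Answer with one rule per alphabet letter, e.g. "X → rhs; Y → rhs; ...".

A->AAC, B->ABA, C->B

  step 2 ⇒ step 3: ABAABAAACAACB ⇒ AAC·ABA·AAC·AAC·ABA·AAC·AAC·AAC·B·AAC·AAC·B·ABA
    A ↦ AAC
    B ↦ ABA
    C ↦ B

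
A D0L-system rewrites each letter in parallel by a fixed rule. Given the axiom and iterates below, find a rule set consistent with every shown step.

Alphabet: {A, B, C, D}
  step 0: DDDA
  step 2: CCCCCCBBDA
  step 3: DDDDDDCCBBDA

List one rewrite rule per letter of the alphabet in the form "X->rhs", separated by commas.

A->DA, B->C, C->D, D->BB

  step 2 ⇒ step 3: CCCCCCBBDA ⇒ D·D·D·D·D·D·C·C·BB·DA
    A ↦ DA
    B ↦ C
    C ↦ D
    D ↦ BB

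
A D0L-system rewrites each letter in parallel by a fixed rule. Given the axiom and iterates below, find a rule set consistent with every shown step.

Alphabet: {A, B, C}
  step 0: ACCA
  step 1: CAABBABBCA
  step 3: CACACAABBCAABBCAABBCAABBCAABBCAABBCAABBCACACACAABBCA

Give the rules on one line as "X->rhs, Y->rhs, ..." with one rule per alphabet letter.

  step 0 ⇒ step 1: ACCA ⇒ CA·ABB·ABB·CA
    A ↦ CA
    C ↦ ABB
    B ↦ CA  (constrained at step 1)

A->CA, B->CA, C->ABB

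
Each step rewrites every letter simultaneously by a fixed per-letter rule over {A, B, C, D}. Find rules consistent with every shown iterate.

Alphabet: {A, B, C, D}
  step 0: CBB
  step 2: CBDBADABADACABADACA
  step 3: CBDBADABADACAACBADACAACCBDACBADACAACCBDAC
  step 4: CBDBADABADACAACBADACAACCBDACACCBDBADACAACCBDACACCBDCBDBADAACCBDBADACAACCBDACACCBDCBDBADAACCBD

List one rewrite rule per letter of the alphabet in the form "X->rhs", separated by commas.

A->AC, B->BAD, C->CBD, D->A

  step 3 ⇒ step 4: CBDBADABADACAACBADACAACCBDACBADACAACCBDAC ⇒ CBD·BAD·A·BAD·AC·A·AC·BAD·AC·A·AC·CBD·AC·AC·CBD·BAD·AC·A·AC·CBD·AC·AC·CBD·CBD·BAD·A·AC·CBD·BAD·AC·A·AC·CBD·AC·AC·CBD·CBD·BAD·A·AC·CBD
    A ↦ AC
    B ↦ BAD
    C ↦ CBD
    D ↦ A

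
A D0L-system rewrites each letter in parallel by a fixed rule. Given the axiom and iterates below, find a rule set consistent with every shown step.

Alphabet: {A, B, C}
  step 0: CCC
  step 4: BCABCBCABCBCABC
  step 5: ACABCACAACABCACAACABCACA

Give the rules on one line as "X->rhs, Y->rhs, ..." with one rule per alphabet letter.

A->BC, B->AC, C->A

  step 4 ⇒ step 5: BCABCBCABCBCABC ⇒ AC·A·BC·AC·A·AC·A·BC·AC·A·AC·A·BC·AC·A
    A ↦ BC
    B ↦ AC
    C ↦ A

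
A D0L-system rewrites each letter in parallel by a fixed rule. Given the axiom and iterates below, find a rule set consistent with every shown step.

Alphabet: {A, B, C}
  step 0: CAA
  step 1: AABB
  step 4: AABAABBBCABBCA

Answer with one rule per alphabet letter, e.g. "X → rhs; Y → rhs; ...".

  step 0 ⇒ step 1: CAA ⇒ AA·B·B
    A ↦ B
    C ↦ AA
    B ↦ CA  (constrained at step 1)

A->B, B->CA, C->AA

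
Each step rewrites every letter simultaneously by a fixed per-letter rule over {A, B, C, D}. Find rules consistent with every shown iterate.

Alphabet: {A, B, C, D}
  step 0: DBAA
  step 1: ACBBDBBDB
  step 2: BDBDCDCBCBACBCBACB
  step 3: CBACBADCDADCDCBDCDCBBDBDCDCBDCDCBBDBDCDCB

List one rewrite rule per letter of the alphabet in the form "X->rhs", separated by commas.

  step 2 ⇒ step 3: BDBDCDCBCBACBCBACB ⇒ CB·A·CB·A·DCD·A·DCD·CB·DCD·CB·BDB·DCD·CB·DCD·CB·BDB·DCD·CB
    A ↦ BDB
    B ↦ CB
    C ↦ DCD
    D ↦ A

A->BDB, B->CB, C->DCD, D->A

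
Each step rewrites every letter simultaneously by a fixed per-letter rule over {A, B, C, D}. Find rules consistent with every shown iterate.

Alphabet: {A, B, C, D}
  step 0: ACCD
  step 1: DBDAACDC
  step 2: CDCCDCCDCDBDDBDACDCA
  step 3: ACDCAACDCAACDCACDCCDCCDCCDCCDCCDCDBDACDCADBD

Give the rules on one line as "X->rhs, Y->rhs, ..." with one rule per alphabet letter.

  step 2 ⇒ step 3: CDCCDCCDCDBDDBDACDCA ⇒ A·CDC·A·A·CDC·A·A·CDC·A·CDC·CDC·CDC·CDC·CDC·CDC·DBD·A·CDC·A·DBD
    A ↦ DBD
    B ↦ CDC
    C ↦ A
    D ↦ CDC

A->DBD, B->CDC, C->A, D->CDC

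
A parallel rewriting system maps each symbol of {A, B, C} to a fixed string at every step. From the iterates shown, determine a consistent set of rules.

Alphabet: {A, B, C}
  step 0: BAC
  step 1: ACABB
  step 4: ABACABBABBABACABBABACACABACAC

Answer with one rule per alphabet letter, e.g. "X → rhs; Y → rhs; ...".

  step 0 ⇒ step 1: BAC ⇒ AC·AB·B
    A ↦ AB
    B ↦ AC
    C ↦ B

A->AB, B->AC, C->B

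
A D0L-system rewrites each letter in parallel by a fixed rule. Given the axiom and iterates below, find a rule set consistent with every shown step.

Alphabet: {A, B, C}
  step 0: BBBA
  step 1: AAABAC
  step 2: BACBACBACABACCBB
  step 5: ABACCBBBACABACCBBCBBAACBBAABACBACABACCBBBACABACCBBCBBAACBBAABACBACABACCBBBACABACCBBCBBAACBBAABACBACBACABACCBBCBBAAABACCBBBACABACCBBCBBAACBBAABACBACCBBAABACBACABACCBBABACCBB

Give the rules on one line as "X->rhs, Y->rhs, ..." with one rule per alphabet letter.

  step 1 ⇒ step 2: AAABAC ⇒ BAC·BAC·BAC·A·BAC·CBB
    A ↦ BAC
    B ↦ A
    C ↦ CBB

A->BAC, B->A, C->CBB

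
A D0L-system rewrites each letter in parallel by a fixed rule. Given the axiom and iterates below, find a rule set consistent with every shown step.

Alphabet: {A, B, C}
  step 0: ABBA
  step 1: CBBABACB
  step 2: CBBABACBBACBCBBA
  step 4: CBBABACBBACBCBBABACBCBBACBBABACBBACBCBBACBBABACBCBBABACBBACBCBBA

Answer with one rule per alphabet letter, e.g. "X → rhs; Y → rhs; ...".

A->CB, B->BA, C->CB

  step 1 ⇒ step 2: CBBABACB ⇒ CB·BA·BA·CB·BA·CB·CB·BA
    A ↦ CB
    B ↦ BA
    C ↦ CB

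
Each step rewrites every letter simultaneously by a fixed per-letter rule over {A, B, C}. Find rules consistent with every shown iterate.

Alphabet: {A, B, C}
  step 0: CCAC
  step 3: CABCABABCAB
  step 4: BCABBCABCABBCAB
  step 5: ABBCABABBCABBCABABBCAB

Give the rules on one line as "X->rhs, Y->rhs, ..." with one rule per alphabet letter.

  step 4 ⇒ step 5: BCABBCABCABBCAB ⇒ AB·B·C·AB·AB·B·C·AB·B·C·AB·AB·B·C·AB
    A ↦ C
    B ↦ AB
    C ↦ B

A->C, B->AB, C->B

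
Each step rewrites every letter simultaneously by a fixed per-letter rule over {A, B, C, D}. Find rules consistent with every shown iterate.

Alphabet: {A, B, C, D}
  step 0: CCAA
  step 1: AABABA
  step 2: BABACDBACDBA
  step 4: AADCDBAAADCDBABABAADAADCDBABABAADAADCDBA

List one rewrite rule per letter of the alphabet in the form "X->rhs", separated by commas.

  step 1 ⇒ step 2: AABABA ⇒ BA·BA·CD·BA·CD·BA
    A ↦ BA
    B ↦ CD
  step 0 ⇒ step 1: CCAA ⇒ A·A·BA·BA
    C ↦ A
    D ↦ AD  (constrained at step 2)

A->BA, B->CD, C->A, D->AD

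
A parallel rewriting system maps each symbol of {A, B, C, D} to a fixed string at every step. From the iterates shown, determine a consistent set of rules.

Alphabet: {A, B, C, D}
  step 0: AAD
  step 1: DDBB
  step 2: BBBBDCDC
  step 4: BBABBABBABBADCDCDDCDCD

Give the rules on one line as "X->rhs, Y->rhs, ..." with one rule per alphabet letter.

  step 1 ⇒ step 2: DDBB ⇒ BB·BB·DC·DC
    B ↦ DC
    D ↦ BB
  step 0 ⇒ step 1: AAD ⇒ D·D·BB
    A ↦ D
    C ↦ A  (constrained at step 2)

A->D, B->DC, C->A, D->BB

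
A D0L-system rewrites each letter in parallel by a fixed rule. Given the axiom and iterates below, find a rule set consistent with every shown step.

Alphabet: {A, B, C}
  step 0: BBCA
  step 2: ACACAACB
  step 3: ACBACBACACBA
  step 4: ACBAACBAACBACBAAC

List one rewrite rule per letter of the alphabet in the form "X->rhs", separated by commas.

  step 3 ⇒ step 4: ACBACBACACBA ⇒ AC·B·A·AC·B·A·AC·B·AC·B·A·AC
    A ↦ AC
    B ↦ A
    C ↦ B

A->AC, B->A, C->B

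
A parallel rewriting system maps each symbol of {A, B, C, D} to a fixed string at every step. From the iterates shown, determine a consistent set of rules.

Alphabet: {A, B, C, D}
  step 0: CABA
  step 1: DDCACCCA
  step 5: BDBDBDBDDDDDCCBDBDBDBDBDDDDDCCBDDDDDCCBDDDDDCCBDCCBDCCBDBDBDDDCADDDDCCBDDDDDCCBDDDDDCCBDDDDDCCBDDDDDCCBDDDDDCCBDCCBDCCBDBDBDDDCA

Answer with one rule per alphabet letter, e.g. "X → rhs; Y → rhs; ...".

  step 0 ⇒ step 1: CABA ⇒ DD·CA·CC·CA
    A ↦ CA
    B ↦ CC
    C ↦ DD
    D ↦ BD  (constrained at step 1)

A->CA, B->CC, C->DD, D->BD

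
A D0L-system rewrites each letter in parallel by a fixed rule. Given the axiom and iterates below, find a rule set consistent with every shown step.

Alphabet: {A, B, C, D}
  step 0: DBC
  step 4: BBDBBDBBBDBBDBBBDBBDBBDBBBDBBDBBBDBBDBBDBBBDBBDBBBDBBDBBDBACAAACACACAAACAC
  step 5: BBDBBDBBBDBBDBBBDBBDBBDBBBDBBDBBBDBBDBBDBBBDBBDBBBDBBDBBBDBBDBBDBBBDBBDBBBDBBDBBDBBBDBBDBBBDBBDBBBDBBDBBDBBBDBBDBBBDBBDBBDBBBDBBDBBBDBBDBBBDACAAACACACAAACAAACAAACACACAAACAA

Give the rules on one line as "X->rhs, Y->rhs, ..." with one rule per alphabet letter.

A->AC, B->BBD, C->AA, D->B

  step 4 ⇒ step 5: BBDBBDBBBDBBDBBBDBBDBBDBBBDBBDBBBDBBDBBDBBBDBBDBBBDBBDBBDBACAAACACACAAACAC ⇒ BBD·BBD·B·BBD·BBD·B·BBD·BBD·BBD·B·BBD·BBD·B·BBD·BBD·BBD·B·BBD·BBD·B·BBD·BBD·B·BBD·BBD·BBD·B·BBD·BBD·B·BBD·BBD·BBD·B·BBD·BBD·B·BBD·BBD·B·BBD·BBD·BBD·B·BBD·BBD·B·BBD·BBD·BBD·B·BBD·BBD·B·BBD·BBD·B·BBD·AC·AA·AC·AC·AC·AA·AC·AA·AC·AA·AC·AC·AC·AA·AC·AA
    A ↦ AC
    B ↦ BBD
    C ↦ AA
    D ↦ B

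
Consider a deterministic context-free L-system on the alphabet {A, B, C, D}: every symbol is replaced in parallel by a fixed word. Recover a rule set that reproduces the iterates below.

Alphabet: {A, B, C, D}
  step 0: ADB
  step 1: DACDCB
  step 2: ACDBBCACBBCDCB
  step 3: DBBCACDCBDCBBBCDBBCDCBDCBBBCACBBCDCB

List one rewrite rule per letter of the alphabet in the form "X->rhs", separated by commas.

A->D, B->DCB, C->BBC, D->AC

  step 2 ⇒ step 3: ACDBBCACBBCDCB ⇒ D·BBC·AC·DCB·DCB·BBC·D·BBC·DCB·DCB·BBC·AC·BBC·DCB
    A ↦ D
    B ↦ DCB
    C ↦ BBC
    D ↦ AC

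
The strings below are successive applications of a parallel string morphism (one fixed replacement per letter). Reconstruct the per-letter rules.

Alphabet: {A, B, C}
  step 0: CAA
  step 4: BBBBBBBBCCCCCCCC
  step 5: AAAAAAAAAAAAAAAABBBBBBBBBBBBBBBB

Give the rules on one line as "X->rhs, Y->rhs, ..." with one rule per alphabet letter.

  step 4 ⇒ step 5: BBBBBBBBCCCCCCCC ⇒ AA·AA·AA·AA·AA·AA·AA·AA·BB·BB·BB·BB·BB·BB·BB·BB
    B ↦ AA
    C ↦ BB
    A ↦ C  (constrained at step 0)

A->C, B->AA, C->BB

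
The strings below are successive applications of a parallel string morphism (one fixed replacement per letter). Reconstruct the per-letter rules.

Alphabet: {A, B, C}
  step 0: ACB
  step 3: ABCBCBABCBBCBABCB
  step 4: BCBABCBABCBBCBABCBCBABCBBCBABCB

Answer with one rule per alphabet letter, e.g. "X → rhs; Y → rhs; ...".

A->B, B->CB, C->AB

  step 3 ⇒ step 4: ABCBCBABCBBCBABCB ⇒ B·CB·AB·CB·AB·CB·B·CB·AB·CB·CB·AB·CB·B·CB·AB·CB
    A ↦ B
    B ↦ CB
    C ↦ AB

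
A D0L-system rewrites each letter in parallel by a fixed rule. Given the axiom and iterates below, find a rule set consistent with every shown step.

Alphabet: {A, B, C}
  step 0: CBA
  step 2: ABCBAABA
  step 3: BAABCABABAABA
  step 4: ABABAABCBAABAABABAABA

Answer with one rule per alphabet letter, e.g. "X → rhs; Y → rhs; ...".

  step 3 ⇒ step 4: BAABCABABAABA ⇒ A·BA·BA·A·BC·BA·A·BA·A·BA·BA·A·BA
    A ↦ BA
    B ↦ A
    C ↦ BC

A->BA, B->A, C->BC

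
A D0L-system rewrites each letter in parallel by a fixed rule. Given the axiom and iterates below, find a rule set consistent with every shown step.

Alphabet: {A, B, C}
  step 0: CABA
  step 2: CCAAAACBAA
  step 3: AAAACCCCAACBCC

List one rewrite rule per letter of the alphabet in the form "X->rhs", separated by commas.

A->C, B->CB, C->AA

  step 2 ⇒ step 3: CCAAAACBAA ⇒ AA·AA·C·C·C·C·AA·CB·C·C
    A ↦ C
    B ↦ CB
    C ↦ AA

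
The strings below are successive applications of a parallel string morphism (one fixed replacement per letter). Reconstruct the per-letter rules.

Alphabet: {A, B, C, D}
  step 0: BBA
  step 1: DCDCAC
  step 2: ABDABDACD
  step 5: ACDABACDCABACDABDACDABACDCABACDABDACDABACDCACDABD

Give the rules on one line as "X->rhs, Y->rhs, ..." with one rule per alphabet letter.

A->AC, B->DC, C->D, D->AB

  step 1 ⇒ step 2: DCDCAC ⇒ AB·D·AB·D·AC·D
    A ↦ AC
    C ↦ D
    D ↦ AB
  step 0 ⇒ step 1: BBA ⇒ DC·DC·AC
    B ↦ DC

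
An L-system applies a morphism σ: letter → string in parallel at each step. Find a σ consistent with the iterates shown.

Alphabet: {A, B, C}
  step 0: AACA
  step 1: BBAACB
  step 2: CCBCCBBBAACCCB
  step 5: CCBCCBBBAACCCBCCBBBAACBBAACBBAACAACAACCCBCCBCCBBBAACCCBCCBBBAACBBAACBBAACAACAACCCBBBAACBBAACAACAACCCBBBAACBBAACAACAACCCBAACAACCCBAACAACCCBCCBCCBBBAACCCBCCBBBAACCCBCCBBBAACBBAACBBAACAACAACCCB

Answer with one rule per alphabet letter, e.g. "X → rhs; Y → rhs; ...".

A->B, B->CCB, C->AAC

  step 1 ⇒ step 2: BBAACB ⇒ CCB·CCB·B·B·AAC·CCB
    A ↦ B
    B ↦ CCB
    C ↦ AAC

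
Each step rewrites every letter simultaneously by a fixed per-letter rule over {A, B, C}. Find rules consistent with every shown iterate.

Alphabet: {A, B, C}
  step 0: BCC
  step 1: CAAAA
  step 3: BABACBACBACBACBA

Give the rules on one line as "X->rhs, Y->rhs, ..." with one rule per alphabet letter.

  step 0 ⇒ step 1: BCC ⇒ C·AA·AA
    B ↦ C
    C ↦ AA
    A ↦ BA  (constrained at step 1)

A->BA, B->C, C->AA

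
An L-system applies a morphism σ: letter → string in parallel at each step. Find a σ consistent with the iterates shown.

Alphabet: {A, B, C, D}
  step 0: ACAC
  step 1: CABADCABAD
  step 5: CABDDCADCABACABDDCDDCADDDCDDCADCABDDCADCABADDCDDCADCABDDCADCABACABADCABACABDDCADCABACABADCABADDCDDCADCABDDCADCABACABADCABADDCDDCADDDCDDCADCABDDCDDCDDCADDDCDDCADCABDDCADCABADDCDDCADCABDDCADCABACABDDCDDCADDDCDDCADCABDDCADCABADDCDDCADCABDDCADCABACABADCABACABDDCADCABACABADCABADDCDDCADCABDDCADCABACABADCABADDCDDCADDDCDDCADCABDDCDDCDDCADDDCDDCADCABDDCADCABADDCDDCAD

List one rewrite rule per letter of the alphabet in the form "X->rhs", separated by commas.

A->CAB, B->A, C->AD, D->DDC

  step 0 ⇒ step 1: ACAC ⇒ CAB·AD·CAB·AD
    A ↦ CAB
    C ↦ AD
    B ↦ A  (constrained at step 1)
    D ↦ DDC  (constrained at step 1)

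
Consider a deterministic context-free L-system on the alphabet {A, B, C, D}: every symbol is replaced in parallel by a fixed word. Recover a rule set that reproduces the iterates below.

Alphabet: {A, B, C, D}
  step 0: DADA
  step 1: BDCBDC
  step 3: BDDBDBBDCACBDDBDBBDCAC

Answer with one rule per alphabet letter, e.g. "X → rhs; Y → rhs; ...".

A->C, B->DB, C->CA, D->BD

  step 0 ⇒ step 1: DADA ⇒ BD·C·BD·C
    A ↦ C
    D ↦ BD
    B ↦ DB  (constrained at step 1)
    C ↦ CA  (constrained at step 1)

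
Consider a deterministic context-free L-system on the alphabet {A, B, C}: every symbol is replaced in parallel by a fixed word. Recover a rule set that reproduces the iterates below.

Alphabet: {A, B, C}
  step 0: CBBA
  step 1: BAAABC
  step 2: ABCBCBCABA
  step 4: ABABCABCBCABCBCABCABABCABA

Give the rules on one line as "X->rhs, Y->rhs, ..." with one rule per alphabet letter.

A->BC, B->A, C->BA

  step 1 ⇒ step 2: BAAABC ⇒ A·BC·BC·BC·A·BA
    A ↦ BC
    B ↦ A
    C ↦ BA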